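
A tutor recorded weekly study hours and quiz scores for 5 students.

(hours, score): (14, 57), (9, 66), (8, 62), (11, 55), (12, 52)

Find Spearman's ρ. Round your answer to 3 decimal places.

-0.600

Rank hours: 5, 2, 1, 3, 4
Rank score: 3, 5, 4, 2, 1
d = rank(hours) − rank(score): 2, -3, -3, 1, 3; Σd² = 32
ρ = 1 − 6Σd² / [n(n²−1)] = 1 − 6×32 / (5×24) = 1 − 192/120 ≈ -0.600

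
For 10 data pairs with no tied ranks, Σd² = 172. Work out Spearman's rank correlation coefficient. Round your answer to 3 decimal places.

-0.042

ρ = 1 − 6Σd² / [n(n²−1)] = 1 − 6×172 / (10×99)
  = 1 − 1032/990 = 1 − 1.0424 ≈ -0.042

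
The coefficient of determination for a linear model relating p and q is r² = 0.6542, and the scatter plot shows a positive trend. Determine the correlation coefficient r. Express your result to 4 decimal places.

0.8088

|r| = √0.6542 = 0.8088
The association is positive, so r = 0.8088.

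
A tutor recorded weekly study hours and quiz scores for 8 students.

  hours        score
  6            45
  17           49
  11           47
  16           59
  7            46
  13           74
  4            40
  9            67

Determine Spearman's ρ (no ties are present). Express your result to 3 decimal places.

0.714

Rank hours: 2, 8, 5, 7, 3, 6, 1, 4
Rank score: 2, 5, 4, 6, 3, 8, 1, 7
d = rank(hours) − rank(score): 0, 3, 1, 1, 0, -2, 0, -3; Σd² = 24
ρ = 1 − 6Σd² / [n(n²−1)] = 1 − 6×24 / (8×63) = 1 − 144/504 ≈ 0.714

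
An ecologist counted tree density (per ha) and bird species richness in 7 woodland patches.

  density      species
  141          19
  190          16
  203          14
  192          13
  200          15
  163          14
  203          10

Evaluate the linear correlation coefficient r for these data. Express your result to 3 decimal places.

-0.695

n = 7, Σx = 1292, Σy = 101, Σx² = 241832, Σy² = 1503, Σxy = 18369
nΣxy − ΣxΣy = 128583 − 130492 = -1909
nΣx² − (Σx)² = 1692824 − 1669264 = 23560; nΣy² − (Σy)² = 10521 − 10201 = 320
r = -1909 / √(23560 × 320) = -1909 / 2745.7604 ≈ -0.695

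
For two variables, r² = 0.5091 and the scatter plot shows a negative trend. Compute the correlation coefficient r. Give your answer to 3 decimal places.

|r| = √0.5091 = 0.714
The association is negative, so r = −0.714.

-0.714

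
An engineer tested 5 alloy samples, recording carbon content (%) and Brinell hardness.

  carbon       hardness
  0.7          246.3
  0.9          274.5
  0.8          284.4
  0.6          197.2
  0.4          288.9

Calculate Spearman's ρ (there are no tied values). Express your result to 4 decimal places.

Rank carbon: 3, 5, 4, 2, 1
Rank hardness: 2, 3, 4, 1, 5
d = rank(carbon) − rank(hardness): 1, 2, 0, 1, -4; Σd² = 22
ρ = 1 − 6Σd² / [n(n²−1)] = 1 − 6×22 / (5×24) = 1 − 132/120 ≈ -0.1000

-0.1000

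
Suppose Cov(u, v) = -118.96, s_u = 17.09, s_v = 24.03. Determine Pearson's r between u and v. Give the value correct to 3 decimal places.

-0.290

r = Cov(u,v) / (s_u · s_v) = -118.96 / (17.09 × 24.03)
  = -118.96 / 410.6727 ≈ -0.290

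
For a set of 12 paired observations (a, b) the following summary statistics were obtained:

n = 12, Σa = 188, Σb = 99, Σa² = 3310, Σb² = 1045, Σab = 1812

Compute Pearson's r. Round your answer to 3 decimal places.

r = (nΣab − ΣaΣb) / √[(nΣa² − (Σa)²)(nΣb² − (Σb)²)]
Numerator: 12×1812 − 188×99 = 3132
Denominator: √[(39720 − 35344)(12540 − 9801)] = √[4376 × 2739] = 3462.0607
r = 3132 / 3462.0607 ≈ 0.905

0.905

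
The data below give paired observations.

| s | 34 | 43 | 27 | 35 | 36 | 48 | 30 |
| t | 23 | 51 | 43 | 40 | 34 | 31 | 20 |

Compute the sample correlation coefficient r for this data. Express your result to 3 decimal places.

0.212

n = 7, Σs = 253, Σt = 242, Σs² = 9459, Σt² = 9096, Σst = 8848
nΣst − ΣsΣt = 61936 − 61226 = 710
nΣs² − (Σs)² = 66213 − 64009 = 2204; nΣt² − (Σt)² = 63672 − 58564 = 5108
r = 710 / √(2204 × 5108) = 710 / 3355.2991 ≈ 0.212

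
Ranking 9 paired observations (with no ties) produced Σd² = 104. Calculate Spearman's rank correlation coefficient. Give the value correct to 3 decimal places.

0.133

ρ = 1 − 6Σd² / [n(n²−1)] = 1 − 6×104 / (9×80)
  = 1 − 624/720 = 1 − 0.8667 ≈ 0.133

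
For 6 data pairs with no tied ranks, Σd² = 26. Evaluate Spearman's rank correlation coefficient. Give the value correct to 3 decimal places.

0.257

ρ = 1 − 6Σd² / [n(n²−1)] = 1 − 6×26 / (6×35)
  = 1 − 156/210 = 1 − 0.7429 ≈ 0.257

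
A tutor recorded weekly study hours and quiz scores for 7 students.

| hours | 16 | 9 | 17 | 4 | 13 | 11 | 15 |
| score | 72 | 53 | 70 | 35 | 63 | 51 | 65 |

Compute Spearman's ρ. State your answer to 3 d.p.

0.929

Rank hours: 6, 2, 7, 1, 4, 3, 5
Rank score: 7, 3, 6, 1, 4, 2, 5
d = rank(hours) − rank(score): -1, -1, 1, 0, 0, 1, 0; Σd² = 4
ρ = 1 − 6Σd² / [n(n²−1)] = 1 − 6×4 / (7×48) = 1 − 24/336 ≈ 0.929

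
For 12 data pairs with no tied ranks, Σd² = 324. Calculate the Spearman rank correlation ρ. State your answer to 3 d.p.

-0.133

ρ = 1 − 6Σd² / [n(n²−1)] = 1 − 6×324 / (12×143)
  = 1 − 1944/1716 = 1 − 1.1329 ≈ -0.133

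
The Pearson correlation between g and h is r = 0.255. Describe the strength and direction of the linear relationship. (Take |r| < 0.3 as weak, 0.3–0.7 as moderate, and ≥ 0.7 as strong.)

weak positive

r = 0.255 > 0 so the relationship is positive.
|r| = 0.255, which falls in the weak range.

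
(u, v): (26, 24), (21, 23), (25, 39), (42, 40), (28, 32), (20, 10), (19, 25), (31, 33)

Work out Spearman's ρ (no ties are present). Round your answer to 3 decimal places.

Rank u: 5, 3, 4, 8, 6, 2, 1, 7
Rank v: 3, 2, 7, 8, 5, 1, 4, 6
d = rank(u) − rank(v): 2, 1, -3, 0, 1, 1, -3, 1; Σd² = 26
ρ = 1 − 6Σd² / [n(n²−1)] = 1 − 6×26 / (8×63) = 1 − 156/504 ≈ 0.690

0.690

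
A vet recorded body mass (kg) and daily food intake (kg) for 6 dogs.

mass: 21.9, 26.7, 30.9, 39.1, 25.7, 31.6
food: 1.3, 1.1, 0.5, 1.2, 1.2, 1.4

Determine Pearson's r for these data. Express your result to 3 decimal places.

-0.119

n = 6, Σx = 175.9, Σy = 6.7, Σx² = 5335.17, Σy² = 7.99, Σxy = 195.29
nΣxy − ΣxΣy = 1171.74 − 1178.53 = -6.79
nΣx² − (Σx)² = 32011.02 − 30940.81 = 1070.21; nΣy² − (Σy)² = 47.94 − 44.89 = 3.05
r = -6.79 / √(1070.21 × 3.05) = -6.79 / 57.1327 ≈ -0.119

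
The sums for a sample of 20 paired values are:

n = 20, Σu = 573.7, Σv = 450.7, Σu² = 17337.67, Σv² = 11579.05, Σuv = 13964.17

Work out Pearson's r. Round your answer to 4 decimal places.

0.9252

r = (nΣuv − ΣuΣv) / √[(nΣu² − (Σu)²)(nΣv² − (Σv)²)]
Numerator: 20×13964.17 − 573.7×450.7 = 20716.81
Denominator: √[(346753.4 − 329131.69)(231581 − 203130.49)] = √[17621.71 × 28450.51] = 22390.7712
r = 20716.81 / 22390.7712 ≈ 0.9252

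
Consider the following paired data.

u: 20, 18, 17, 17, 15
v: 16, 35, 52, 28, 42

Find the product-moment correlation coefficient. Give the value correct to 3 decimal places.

n = 5, Σu = 87, Σv = 173, Σu² = 1527, Σv² = 6733, Σuv = 2940
nΣuv − ΣuΣv = 14700 − 15051 = -351
nΣu² − (Σu)² = 7635 − 7569 = 66; nΣv² − (Σv)² = 33665 − 29929 = 3736
r = -351 / √(66 × 3736) = -351 / 496.5642 ≈ -0.707

-0.707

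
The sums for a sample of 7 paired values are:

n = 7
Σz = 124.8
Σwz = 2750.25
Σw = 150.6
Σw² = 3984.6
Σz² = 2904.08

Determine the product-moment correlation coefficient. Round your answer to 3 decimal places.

r = (nΣwz − ΣwΣz) / √[(nΣw² − (Σw)²)(nΣz² − (Σz)²)]
Numerator: 7×2750.25 − 150.6×124.8 = 456.87
Denominator: √[(27892.2 − 22680.36)(20328.56 − 15575.04)] = √[5211.84 × 4753.52] = 4977.4075
r = 456.87 / 4977.4075 ≈ 0.092

0.092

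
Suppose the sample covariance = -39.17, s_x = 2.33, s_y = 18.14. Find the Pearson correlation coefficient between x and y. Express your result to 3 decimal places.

-0.927

r = Cov(x,y) / (s_x · s_y) = -39.17 / (2.33 × 18.14)
  = -39.17 / 42.2662 ≈ -0.927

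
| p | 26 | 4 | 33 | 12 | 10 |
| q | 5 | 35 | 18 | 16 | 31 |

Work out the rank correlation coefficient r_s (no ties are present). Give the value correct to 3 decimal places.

Rank p: 4, 1, 5, 3, 2
Rank q: 1, 5, 3, 2, 4
d = rank(p) − rank(q): 3, -4, 2, 1, -2; Σd² = 34
ρ = 1 − 6Σd² / [n(n²−1)] = 1 − 6×34 / (5×24) = 1 − 204/120 ≈ -0.700

-0.700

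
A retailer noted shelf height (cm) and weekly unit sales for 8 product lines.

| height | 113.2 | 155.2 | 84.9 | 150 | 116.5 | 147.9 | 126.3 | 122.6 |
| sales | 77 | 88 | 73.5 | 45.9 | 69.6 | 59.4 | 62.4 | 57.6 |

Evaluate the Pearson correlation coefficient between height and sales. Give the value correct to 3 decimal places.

n = 8, Σx = 1016.6, Σy = 533.4, Σx² = 133038.4, Σy² = 36766.1, Σxy = 67335.69
nΣxy − ΣxΣy = 538685.52 − 542254.44 = -3568.92
nΣx² − (Σx)² = 1064307.2 − 1033475.56 = 30831.64; nΣy² − (Σy)² = 294128.8 − 284515.56 = 9613.24
r = -3568.92 / √(30831.64 × 9613.24) = -3568.92 / 17216.0377 ≈ -0.207

-0.207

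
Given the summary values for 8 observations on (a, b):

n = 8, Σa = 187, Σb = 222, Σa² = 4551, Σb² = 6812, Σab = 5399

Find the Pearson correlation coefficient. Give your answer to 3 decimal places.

r = (nΣab − ΣaΣb) / √[(nΣa² − (Σa)²)(nΣb² − (Σb)²)]
Numerator: 8×5399 − 187×222 = 1678
Denominator: √[(36408 − 34969)(54496 − 49284)] = √[1439 × 5212] = 2738.6252
r = 1678 / 2738.6252 ≈ 0.613

0.613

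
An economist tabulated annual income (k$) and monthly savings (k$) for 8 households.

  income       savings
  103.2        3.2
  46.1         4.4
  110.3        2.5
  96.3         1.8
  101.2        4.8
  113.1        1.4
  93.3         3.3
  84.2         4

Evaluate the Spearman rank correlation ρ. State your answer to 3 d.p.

-0.643

Rank income: 6, 1, 7, 4, 5, 8, 3, 2
Rank savings: 4, 7, 3, 2, 8, 1, 5, 6
d = rank(income) − rank(savings): 2, -6, 4, 2, -3, 7, -2, -4; Σd² = 138
ρ = 1 − 6Σd² / [n(n²−1)] = 1 − 6×138 / (8×63) = 1 − 828/504 ≈ -0.643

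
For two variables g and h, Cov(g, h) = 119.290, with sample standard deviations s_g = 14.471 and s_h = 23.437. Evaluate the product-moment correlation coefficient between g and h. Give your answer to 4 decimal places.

0.3517

r = Cov(g,h) / (s_g · s_h) = 119.290 / (14.471 × 23.437)
  = 119.290 / 339.1568 ≈ 0.3517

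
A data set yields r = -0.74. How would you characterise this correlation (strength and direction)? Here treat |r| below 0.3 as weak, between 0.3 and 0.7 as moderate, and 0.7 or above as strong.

r = -0.74 < 0 so the relationship is negative.
|r| = 0.74, which falls in the strong range.

strong negative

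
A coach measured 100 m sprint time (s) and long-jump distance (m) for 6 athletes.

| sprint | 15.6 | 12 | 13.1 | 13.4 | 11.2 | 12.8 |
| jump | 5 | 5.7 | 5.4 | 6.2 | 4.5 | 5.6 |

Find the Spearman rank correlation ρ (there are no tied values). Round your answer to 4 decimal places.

Rank sprint: 6, 2, 4, 5, 1, 3
Rank jump: 2, 5, 3, 6, 1, 4
d = rank(sprint) − rank(jump): 4, -3, 1, -1, 0, -1; Σd² = 28
ρ = 1 − 6Σd² / [n(n²−1)] = 1 − 6×28 / (6×35) = 1 − 168/210 ≈ 0.2000

0.2000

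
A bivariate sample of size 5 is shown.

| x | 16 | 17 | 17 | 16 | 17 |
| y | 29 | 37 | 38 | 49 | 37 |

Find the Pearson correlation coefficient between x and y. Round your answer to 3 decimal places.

n = 5, Σx = 83, Σy = 190, Σx² = 1379, Σy² = 7424, Σxy = 3152
nΣxy − ΣxΣy = 15760 − 15770 = -10
nΣx² − (Σx)² = 6895 − 6889 = 6; nΣy² − (Σy)² = 37120 − 36100 = 1020
r = -10 / √(6 × 1020) = -10 / 78.2304 ≈ -0.128

-0.128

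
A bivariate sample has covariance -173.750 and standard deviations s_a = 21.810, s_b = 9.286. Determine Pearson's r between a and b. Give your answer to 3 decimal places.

-0.858

r = Cov(a,b) / (s_a · s_b) = -173.750 / (21.810 × 9.286)
  = -173.750 / 202.5277 ≈ -0.858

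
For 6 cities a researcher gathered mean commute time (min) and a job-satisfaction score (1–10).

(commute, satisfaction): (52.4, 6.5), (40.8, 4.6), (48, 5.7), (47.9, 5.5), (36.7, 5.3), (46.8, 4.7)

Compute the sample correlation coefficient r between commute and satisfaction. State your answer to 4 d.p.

0.6200

n = 6, Σx = 272.6, Σy = 32.3, Σx² = 12545.94, Σy² = 176.33, Σxy = 1479.8
nΣxy − ΣxΣy = 8878.8 − 8804.98 = 73.82
nΣx² − (Σx)² = 75275.64 − 74310.76 = 964.88; nΣy² − (Σy)² = 1057.98 − 1043.29 = 14.69
r = 73.82 / √(964.88 × 14.69) = 73.82 / 119.0550 ≈ 0.6200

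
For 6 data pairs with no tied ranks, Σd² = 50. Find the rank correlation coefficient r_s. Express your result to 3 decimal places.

-0.429

ρ = 1 − 6Σd² / [n(n²−1)] = 1 − 6×50 / (6×35)
  = 1 − 300/210 = 1 − 1.4286 ≈ -0.429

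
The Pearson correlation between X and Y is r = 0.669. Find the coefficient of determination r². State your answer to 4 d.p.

r² = (0.669)² = 0.4476

0.4476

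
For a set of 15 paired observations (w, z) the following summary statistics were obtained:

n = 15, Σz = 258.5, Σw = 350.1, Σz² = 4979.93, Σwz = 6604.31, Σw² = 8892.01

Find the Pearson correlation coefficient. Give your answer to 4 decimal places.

0.9281

r = (nΣwz − ΣwΣz) / √[(nΣw² − (Σw)²)(nΣz² − (Σz)²)]
Numerator: 15×6604.31 − 350.1×258.5 = 8563.8
Denominator: √[(133380.15 − 122570.01)(74698.95 − 66822.25)] = √[10810.14 × 7876.7] = 9227.5798
r = 8563.8 / 9227.5798 ≈ 0.9281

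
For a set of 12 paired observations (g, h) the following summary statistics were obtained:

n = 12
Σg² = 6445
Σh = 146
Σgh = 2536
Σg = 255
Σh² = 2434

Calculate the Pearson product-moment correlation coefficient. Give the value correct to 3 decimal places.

r = (nΣgh − ΣgΣh) / √[(nΣg² − (Σg)²)(nΣh² − (Σh)²)]
Numerator: 12×2536 − 255×146 = -6798
Denominator: √[(77340 − 65025)(29208 − 21316)] = √[12315 × 7892] = 9858.4979
r = -6798 / 9858.4979 ≈ -0.690

-0.690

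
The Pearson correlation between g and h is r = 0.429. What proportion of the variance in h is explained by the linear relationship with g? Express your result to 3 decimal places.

0.184

r² = (0.429)² = 0.184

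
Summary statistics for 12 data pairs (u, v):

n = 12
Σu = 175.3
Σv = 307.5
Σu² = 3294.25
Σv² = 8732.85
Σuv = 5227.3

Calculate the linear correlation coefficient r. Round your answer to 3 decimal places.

0.929

r = (nΣuv − ΣuΣv) / √[(nΣu² − (Σu)²)(nΣv² − (Σv)²)]
Numerator: 12×5227.3 − 175.3×307.5 = 8822.85
Denominator: √[(39531 − 30730.09)(104794.2 − 94556.25)] = √[8800.91 × 10237.95] = 9492.2746
r = 8822.85 / 9492.2746 ≈ 0.929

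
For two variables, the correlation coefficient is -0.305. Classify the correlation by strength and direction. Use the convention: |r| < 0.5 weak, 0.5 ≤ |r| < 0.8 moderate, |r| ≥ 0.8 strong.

weak negative

r = -0.305 < 0 so the relationship is negative.
|r| = 0.305, which falls in the weak range.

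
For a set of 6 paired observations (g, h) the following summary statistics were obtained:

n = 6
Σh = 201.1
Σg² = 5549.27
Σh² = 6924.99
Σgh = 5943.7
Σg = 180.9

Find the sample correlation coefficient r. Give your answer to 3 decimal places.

r = (nΣgh − ΣgΣh) / √[(nΣg² − (Σg)²)(nΣh² − (Σh)²)]
Numerator: 6×5943.7 − 180.9×201.1 = -716.79
Denominator: √[(33295.62 − 32724.81)(41549.94 − 40441.21)] = √[570.81 × 1108.73] = 795.5339
r = -716.79 / 795.5339 ≈ -0.901

-0.901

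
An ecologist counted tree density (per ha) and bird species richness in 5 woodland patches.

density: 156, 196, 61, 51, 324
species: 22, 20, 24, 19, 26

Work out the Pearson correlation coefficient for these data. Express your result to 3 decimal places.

0.559

n = 5, Σx = 788, Σy = 111, Σx² = 174050, Σy² = 2497, Σxy = 18209
nΣxy − ΣxΣy = 91045 − 87468 = 3577
nΣx² − (Σx)² = 870250 − 620944 = 249306; nΣy² − (Σy)² = 12485 − 12321 = 164
r = 3577 / √(249306 × 164) = 3577 / 6394.2305 ≈ 0.559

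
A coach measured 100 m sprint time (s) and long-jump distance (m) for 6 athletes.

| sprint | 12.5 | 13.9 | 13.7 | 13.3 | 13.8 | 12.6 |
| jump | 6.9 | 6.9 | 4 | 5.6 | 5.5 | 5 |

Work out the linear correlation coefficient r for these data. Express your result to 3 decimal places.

-0.153

n = 6, Σx = 79.8, Σy = 33.9, Σx² = 1063.24, Σy² = 197.83, Σxy = 450.34
nΣxy − ΣxΣy = 2702.04 − 2705.22 = -3.18
nΣx² − (Σx)² = 6379.44 − 6368.04 = 11.4; nΣy² − (Σy)² = 1186.98 − 1149.21 = 37.77
r = -3.18 / √(11.4 × 37.77) = -3.18 / 20.7504 ≈ -0.153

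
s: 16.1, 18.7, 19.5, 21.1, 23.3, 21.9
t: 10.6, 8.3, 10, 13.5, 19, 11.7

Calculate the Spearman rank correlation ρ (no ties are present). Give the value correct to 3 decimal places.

Rank s: 1, 2, 3, 4, 6, 5
Rank t: 3, 1, 2, 5, 6, 4
d = rank(s) − rank(t): -2, 1, 1, -1, 0, 1; Σd² = 8
ρ = 1 − 6Σd² / [n(n²−1)] = 1 − 6×8 / (6×35) = 1 − 48/210 ≈ 0.771

0.771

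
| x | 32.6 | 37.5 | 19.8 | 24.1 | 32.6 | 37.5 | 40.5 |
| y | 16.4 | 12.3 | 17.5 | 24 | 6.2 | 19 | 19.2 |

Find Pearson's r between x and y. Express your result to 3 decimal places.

n = 7, Σx = 224.6, Σy = 114.6, Σx² = 7551.12, Σy² = 2070.58, Σxy = 3613.01
nΣxy − ΣxΣy = 25291.07 − 25739.16 = -448.09
nΣx² − (Σx)² = 52857.84 − 50445.16 = 2412.68; nΣy² − (Σy)² = 14494.06 − 13133.16 = 1360.9
r = -448.09 / √(2412.68 × 1360.9) = -448.09 / 1812.0199 ≈ -0.247

-0.247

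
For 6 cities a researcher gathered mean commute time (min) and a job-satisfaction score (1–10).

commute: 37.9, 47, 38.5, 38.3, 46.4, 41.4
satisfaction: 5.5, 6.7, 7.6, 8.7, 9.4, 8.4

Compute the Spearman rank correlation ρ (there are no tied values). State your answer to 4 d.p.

0.2571

Rank commute: 1, 6, 3, 2, 5, 4
Rank satisfaction: 1, 2, 3, 5, 6, 4
d = rank(commute) − rank(satisfaction): 0, 4, 0, -3, -1, 0; Σd² = 26
ρ = 1 − 6Σd² / [n(n²−1)] = 1 − 6×26 / (6×35) = 1 − 156/210 ≈ 0.2571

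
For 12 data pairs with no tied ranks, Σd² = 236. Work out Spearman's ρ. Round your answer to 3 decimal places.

ρ = 1 − 6Σd² / [n(n²−1)] = 1 − 6×236 / (12×143)
  = 1 − 1416/1716 = 1 − 0.8252 ≈ 0.175

0.175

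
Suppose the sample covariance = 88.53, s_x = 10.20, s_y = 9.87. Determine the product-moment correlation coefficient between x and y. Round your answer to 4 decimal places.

0.8794

r = Cov(x,y) / (s_x · s_y) = 88.53 / (10.20 × 9.87)
  = 88.53 / 100.6740 ≈ 0.8794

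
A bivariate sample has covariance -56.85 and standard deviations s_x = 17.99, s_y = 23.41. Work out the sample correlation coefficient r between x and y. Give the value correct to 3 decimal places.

r = Cov(x,y) / (s_x · s_y) = -56.85 / (17.99 × 23.41)
  = -56.85 / 421.1459 ≈ -0.135

-0.135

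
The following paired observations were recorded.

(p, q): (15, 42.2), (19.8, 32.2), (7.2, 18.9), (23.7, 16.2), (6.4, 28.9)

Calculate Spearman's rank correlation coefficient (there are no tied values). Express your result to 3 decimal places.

Rank p: 3, 4, 2, 5, 1
Rank q: 5, 4, 2, 1, 3
d = rank(p) − rank(q): -2, 0, 0, 4, -2; Σd² = 24
ρ = 1 − 6Σd² / [n(n²−1)] = 1 − 6×24 / (5×24) = 1 − 144/120 ≈ -0.200

-0.200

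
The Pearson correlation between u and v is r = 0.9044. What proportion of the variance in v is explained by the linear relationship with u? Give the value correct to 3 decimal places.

0.818

r² = (0.9044)² = 0.818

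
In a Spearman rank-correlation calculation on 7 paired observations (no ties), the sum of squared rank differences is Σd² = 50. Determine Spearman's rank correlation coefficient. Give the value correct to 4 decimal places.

ρ = 1 − 6Σd² / [n(n²−1)] = 1 − 6×50 / (7×48)
  = 1 − 300/336 = 1 − 0.89286 ≈ 0.1071

0.1071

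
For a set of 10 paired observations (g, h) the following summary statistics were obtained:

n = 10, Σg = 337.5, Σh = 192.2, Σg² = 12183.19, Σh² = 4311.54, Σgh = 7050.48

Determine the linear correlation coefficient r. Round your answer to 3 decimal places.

r = (nΣgh − ΣgΣh) / √[(nΣg² − (Σg)²)(nΣh² − (Σh)²)]
Numerator: 10×7050.48 − 337.5×192.2 = 5637.3
Denominator: √[(121831.9 − 113906.25)(43115.4 − 36940.84)] = √[7925.65 × 6174.56] = 6995.5272
r = 5637.3 / 6995.5272 ≈ 0.806

0.806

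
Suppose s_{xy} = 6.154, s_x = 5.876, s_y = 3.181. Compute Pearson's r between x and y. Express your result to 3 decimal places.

r = Cov(x,y) / (s_x · s_y) = 6.154 / (5.876 × 3.181)
  = 6.154 / 18.6916 ≈ 0.329

0.329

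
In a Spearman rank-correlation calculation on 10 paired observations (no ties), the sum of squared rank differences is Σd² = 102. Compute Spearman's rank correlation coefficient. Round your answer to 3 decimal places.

0.382

ρ = 1 − 6Σd² / [n(n²−1)] = 1 − 6×102 / (10×99)
  = 1 − 612/990 = 1 − 0.6182 ≈ 0.382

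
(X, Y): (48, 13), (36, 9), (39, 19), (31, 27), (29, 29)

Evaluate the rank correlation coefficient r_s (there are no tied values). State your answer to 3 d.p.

Rank X: 5, 3, 4, 2, 1
Rank Y: 2, 1, 3, 4, 5
d = rank(X) − rank(Y): 3, 2, 1, -2, -4; Σd² = 34
ρ = 1 − 6Σd² / [n(n²−1)] = 1 − 6×34 / (5×24) = 1 − 204/120 ≈ -0.700

-0.700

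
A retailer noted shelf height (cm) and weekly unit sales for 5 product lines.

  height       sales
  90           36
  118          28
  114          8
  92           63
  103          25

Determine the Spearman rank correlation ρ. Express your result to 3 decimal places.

-0.600

Rank height: 1, 5, 4, 2, 3
Rank sales: 4, 3, 1, 5, 2
d = rank(height) − rank(sales): -3, 2, 3, -3, 1; Σd² = 32
ρ = 1 − 6Σd² / [n(n²−1)] = 1 − 6×32 / (5×24) = 1 − 192/120 ≈ -0.600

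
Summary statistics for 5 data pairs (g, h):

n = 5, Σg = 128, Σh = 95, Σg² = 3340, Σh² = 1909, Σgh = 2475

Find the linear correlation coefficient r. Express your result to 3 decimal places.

r = (nΣgh − ΣgΣh) / √[(nΣg² − (Σg)²)(nΣh² − (Σh)²)]
Numerator: 5×2475 − 128×95 = 215
Denominator: √[(16700 − 16384)(9545 − 9025)] = √[316 × 520] = 405.3640
r = 215 / 405.3640 ≈ 0.530

0.530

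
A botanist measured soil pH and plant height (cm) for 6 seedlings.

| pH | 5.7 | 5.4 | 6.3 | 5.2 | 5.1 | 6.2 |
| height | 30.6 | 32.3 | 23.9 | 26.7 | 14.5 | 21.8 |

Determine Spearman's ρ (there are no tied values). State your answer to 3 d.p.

Rank pH: 4, 3, 6, 2, 1, 5
Rank height: 5, 6, 3, 4, 1, 2
d = rank(pH) − rank(height): -1, -3, 3, -2, 0, 3; Σd² = 32
ρ = 1 − 6Σd² / [n(n²−1)] = 1 − 6×32 / (6×35) = 1 − 192/210 ≈ 0.086

0.086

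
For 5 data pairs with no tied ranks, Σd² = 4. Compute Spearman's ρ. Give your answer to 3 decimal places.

ρ = 1 − 6Σd² / [n(n²−1)] = 1 − 6×4 / (5×24)
  = 1 − 24/120 = 1 − 0.2000 ≈ 0.800

0.800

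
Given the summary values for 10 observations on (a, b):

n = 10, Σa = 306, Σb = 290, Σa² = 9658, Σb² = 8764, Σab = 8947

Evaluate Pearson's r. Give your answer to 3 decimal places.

0.226

r = (nΣab − ΣaΣb) / √[(nΣa² − (Σa)²)(nΣb² − (Σb)²)]
Numerator: 10×8947 − 306×290 = 730
Denominator: √[(96580 − 93636)(87640 − 84100)] = √[2944 × 3540] = 3228.2751
r = 730 / 3228.2751 ≈ 0.226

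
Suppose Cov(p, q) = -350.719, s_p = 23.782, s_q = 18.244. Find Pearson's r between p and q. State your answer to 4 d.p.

r = Cov(p,q) / (s_p · s_q) = -350.719 / (23.782 × 18.244)
  = -350.719 / 433.8788 ≈ -0.8083

-0.8083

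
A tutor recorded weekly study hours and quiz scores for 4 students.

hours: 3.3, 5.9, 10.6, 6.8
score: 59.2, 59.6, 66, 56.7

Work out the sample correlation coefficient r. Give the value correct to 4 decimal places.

n = 4, Σx = 26.6, Σy = 241.5, Σx² = 204.3, Σy² = 14627.69, Σxy = 1632.16
nΣxy − ΣxΣy = 6528.64 − 6423.9 = 104.74
nΣx² − (Σx)² = 817.2 − 707.56 = 109.64; nΣy² − (Σy)² = 58510.76 − 58322.25 = 188.51
r = 104.74 / √(109.64 × 188.51) = 104.74 / 143.7645 ≈ 0.7286

0.7286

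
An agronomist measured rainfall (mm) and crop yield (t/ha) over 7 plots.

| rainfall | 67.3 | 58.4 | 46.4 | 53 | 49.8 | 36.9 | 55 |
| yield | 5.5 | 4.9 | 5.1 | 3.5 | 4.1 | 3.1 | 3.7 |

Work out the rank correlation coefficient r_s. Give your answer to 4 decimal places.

Rank rainfall: 7, 6, 2, 4, 3, 1, 5
Rank yield: 7, 5, 6, 2, 4, 1, 3
d = rank(rainfall) − rank(yield): 0, 1, -4, 2, -1, 0, 2; Σd² = 26
ρ = 1 − 6Σd² / [n(n²−1)] = 1 − 6×26 / (7×48) = 1 − 156/336 ≈ 0.5357

0.5357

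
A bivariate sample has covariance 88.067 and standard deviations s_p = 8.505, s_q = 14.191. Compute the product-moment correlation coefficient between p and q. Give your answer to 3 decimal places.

r = Cov(p,q) / (s_p · s_q) = 88.067 / (8.505 × 14.191)
  = 88.067 / 120.6945 ≈ 0.730

0.730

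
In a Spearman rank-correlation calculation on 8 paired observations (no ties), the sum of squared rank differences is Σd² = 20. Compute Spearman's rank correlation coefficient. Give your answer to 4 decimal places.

0.7619

ρ = 1 − 6Σd² / [n(n²−1)] = 1 − 6×20 / (8×63)
  = 1 − 120/504 = 1 − 0.23810 ≈ 0.7619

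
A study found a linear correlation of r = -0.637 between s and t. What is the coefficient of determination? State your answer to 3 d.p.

r² = (-0.637)² = 0.406

0.406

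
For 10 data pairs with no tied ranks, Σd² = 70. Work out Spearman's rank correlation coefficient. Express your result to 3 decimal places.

0.576

ρ = 1 − 6Σd² / [n(n²−1)] = 1 − 6×70 / (10×99)
  = 1 − 420/990 = 1 − 0.4242 ≈ 0.576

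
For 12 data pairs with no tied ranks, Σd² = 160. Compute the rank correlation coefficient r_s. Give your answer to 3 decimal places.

0.441

ρ = 1 − 6Σd² / [n(n²−1)] = 1 − 6×160 / (12×143)
  = 1 − 960/1716 = 1 − 0.5594 ≈ 0.441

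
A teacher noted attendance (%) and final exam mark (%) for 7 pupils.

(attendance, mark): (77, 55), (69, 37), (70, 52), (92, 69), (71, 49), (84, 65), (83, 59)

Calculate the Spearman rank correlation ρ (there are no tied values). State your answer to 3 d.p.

0.964

Rank attendance: 4, 1, 2, 7, 3, 6, 5
Rank mark: 4, 1, 3, 7, 2, 6, 5
d = rank(attendance) − rank(mark): 0, 0, -1, 0, 1, 0, 0; Σd² = 2
ρ = 1 − 6Σd² / [n(n²−1)] = 1 − 6×2 / (7×48) = 1 − 12/336 ≈ 0.964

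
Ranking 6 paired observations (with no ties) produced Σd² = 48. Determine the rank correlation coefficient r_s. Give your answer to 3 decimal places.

ρ = 1 − 6Σd² / [n(n²−1)] = 1 − 6×48 / (6×35)
  = 1 − 288/210 = 1 − 1.3714 ≈ -0.371

-0.371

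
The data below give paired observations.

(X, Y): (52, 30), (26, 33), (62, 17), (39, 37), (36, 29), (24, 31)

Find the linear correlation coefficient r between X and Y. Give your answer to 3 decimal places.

n = 6, ΣX = 239, ΣY = 177, ΣX² = 10617, ΣY² = 5449, ΣXY = 6703
nΣXY − ΣXΣY = 40218 − 42303 = -2085
nΣX² − (ΣX)² = 63702 − 57121 = 6581; nΣY² − (ΣY)² = 32694 − 31329 = 1365
r = -2085 / √(6581 × 1365) = -2085 / 2997.1762 ≈ -0.696

-0.696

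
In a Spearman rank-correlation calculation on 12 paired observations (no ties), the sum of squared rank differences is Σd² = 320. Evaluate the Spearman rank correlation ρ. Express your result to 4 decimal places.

ρ = 1 − 6Σd² / [n(n²−1)] = 1 − 6×320 / (12×143)
  = 1 − 1920/1716 = 1 − 1.11888 ≈ -0.1189

-0.1189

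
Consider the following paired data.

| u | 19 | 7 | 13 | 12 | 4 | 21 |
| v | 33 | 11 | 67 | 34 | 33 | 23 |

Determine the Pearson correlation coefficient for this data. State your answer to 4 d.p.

0.0846

n = 6, Σu = 76, Σv = 201, Σu² = 1180, Σv² = 8473, Σuv = 2598
nΣuv − ΣuΣv = 15588 − 15276 = 312
nΣu² − (Σu)² = 7080 − 5776 = 1304; nΣv² − (Σv)² = 50838 − 40401 = 10437
r = 312 / √(1304 × 10437) = 312 / 3689.1527 ≈ 0.0846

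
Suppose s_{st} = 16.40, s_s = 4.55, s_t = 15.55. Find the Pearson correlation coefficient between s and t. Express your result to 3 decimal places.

r = Cov(s,t) / (s_s · s_t) = 16.40 / (4.55 × 15.55)
  = 16.40 / 70.7525 ≈ 0.232

0.232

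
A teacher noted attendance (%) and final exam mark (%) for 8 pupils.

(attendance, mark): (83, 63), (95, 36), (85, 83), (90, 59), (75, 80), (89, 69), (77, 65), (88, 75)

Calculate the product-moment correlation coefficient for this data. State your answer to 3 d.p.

-0.605

n = 8, Σx = 682, Σy = 530, Σx² = 58458, Σy² = 36646, Σxy = 44760
nΣxy − ΣxΣy = 358080 − 361460 = -3380
nΣx² − (Σx)² = 467664 − 465124 = 2540; nΣy² − (Σy)² = 293168 − 280900 = 12268
r = -3380 / √(2540 × 12268) = -3380 / 5582.1788 ≈ -0.605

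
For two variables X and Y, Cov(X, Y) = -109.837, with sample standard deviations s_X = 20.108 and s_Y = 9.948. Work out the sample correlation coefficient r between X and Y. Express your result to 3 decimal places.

r = Cov(X,Y) / (s_X · s_Y) = -109.837 / (20.108 × 9.948)
  = -109.837 / 200.0344 ≈ -0.549

-0.549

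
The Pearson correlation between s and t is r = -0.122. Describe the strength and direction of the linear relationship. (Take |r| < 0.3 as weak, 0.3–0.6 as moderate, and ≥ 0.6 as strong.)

r = -0.122 < 0 so the relationship is negative.
|r| = 0.122, which falls in the weak range.

weak negative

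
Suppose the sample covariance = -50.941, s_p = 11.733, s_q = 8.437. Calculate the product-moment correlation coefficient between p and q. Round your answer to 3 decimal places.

-0.515

r = Cov(p,q) / (s_p · s_q) = -50.941 / (11.733 × 8.437)
  = -50.941 / 98.9913 ≈ -0.515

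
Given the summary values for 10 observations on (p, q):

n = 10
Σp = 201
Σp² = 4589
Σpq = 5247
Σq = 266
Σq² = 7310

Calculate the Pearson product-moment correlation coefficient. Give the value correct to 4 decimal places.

-0.2777

r = (nΣpq − ΣpΣq) / √[(nΣp² − (Σp)²)(nΣq² − (Σq)²)]
Numerator: 10×5247 − 201×266 = -996
Denominator: √[(45890 − 40401)(73100 − 70756)] = √[5489 × 2344] = 3586.9508
r = -996 / 3586.9508 ≈ -0.2777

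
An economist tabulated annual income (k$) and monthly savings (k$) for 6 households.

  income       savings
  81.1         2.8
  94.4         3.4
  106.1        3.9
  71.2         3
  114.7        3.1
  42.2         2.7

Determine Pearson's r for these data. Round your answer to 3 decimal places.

n = 6, Σx = 509.7, Σy = 18.9, Σx² = 46752.15, Σy² = 60.51, Σxy = 1644.94
nΣxy − ΣxΣy = 9869.64 − 9633.33 = 236.31
nΣx² − (Σx)² = 280512.9 − 259794.09 = 20718.81; nΣy² − (Σy)² = 363.06 − 357.21 = 5.85
r = 236.31 / √(20718.81 × 5.85) = 236.31 / 348.1451 ≈ 0.679

0.679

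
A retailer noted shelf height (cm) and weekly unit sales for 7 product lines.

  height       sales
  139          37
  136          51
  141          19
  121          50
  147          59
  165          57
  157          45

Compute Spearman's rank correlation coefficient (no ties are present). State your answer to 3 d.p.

0.250

Rank height: 3, 2, 4, 1, 5, 7, 6
Rank sales: 2, 5, 1, 4, 7, 6, 3
d = rank(height) − rank(sales): 1, -3, 3, -3, -2, 1, 3; Σd² = 42
ρ = 1 − 6Σd² / [n(n²−1)] = 1 − 6×42 / (7×48) = 1 − 252/336 ≈ 0.250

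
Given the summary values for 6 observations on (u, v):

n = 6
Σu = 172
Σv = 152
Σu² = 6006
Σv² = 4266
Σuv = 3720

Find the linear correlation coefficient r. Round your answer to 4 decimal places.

-0.9537

r = (nΣuv − ΣuΣv) / √[(nΣu² − (Σu)²)(nΣv² − (Σv)²)]
Numerator: 6×3720 − 172×152 = -3824
Denominator: √[(36036 − 29584)(25596 − 23104)] = √[6452 × 2492] = 4009.7860
r = -3824 / 4009.7860 ≈ -0.9537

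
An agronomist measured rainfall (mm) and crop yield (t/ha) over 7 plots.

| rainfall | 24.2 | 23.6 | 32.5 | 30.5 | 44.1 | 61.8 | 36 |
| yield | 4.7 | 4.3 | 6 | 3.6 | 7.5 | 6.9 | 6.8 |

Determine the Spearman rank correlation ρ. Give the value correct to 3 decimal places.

Rank rainfall: 2, 1, 4, 3, 6, 7, 5
Rank yield: 3, 2, 4, 1, 7, 6, 5
d = rank(rainfall) − rank(yield): -1, -1, 0, 2, -1, 1, 0; Σd² = 8
ρ = 1 − 6Σd² / [n(n²−1)] = 1 − 6×8 / (7×48) = 1 − 48/336 ≈ 0.857

0.857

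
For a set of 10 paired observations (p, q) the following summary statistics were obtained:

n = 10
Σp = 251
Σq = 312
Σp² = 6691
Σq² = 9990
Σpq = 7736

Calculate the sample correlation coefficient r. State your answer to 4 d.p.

r = (nΣpq − ΣpΣq) / √[(nΣp² − (Σp)²)(nΣq² − (Σq)²)]
Numerator: 10×7736 − 251×312 = -952
Denominator: √[(66910 − 63001)(99900 − 97344)] = √[3909 × 2556] = 3160.9182
r = -952 / 3160.9182 ≈ -0.3012

-0.3012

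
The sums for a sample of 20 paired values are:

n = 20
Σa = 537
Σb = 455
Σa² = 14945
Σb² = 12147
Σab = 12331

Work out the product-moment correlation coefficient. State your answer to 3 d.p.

r = (nΣab − ΣaΣb) / √[(nΣa² − (Σa)²)(nΣb² − (Σb)²)]
Numerator: 20×12331 − 537×455 = 2285
Denominator: √[(298900 − 288369)(242940 − 207025)] = √[10531 × 35915] = 19447.9013
r = 2285 / 19447.9013 ≈ 0.117

0.117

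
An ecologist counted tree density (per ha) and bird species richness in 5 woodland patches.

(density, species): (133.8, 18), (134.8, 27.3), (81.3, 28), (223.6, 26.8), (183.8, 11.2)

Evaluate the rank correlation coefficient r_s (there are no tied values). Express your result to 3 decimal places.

Rank density: 2, 3, 1, 5, 4
Rank species: 2, 4, 5, 3, 1
d = rank(density) − rank(species): 0, -1, -4, 2, 3; Σd² = 30
ρ = 1 − 6Σd² / [n(n²−1)] = 1 − 6×30 / (5×24) = 1 − 180/120 ≈ -0.500

-0.500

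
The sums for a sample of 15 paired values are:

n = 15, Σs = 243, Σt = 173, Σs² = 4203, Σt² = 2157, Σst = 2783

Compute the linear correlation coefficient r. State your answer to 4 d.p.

-0.0944

r = (nΣst − ΣsΣt) / √[(nΣs² − (Σs)²)(nΣt² − (Σt)²)]
Numerator: 15×2783 − 243×173 = -294
Denominator: √[(63045 − 59049)(32355 − 29929)] = √[3996 × 2426] = 3113.5664
r = -294 / 3113.5664 ≈ -0.0944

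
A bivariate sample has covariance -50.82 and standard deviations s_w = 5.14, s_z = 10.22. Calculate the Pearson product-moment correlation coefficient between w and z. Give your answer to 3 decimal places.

r = Cov(w,z) / (s_w · s_z) = -50.82 / (5.14 × 10.22)
  = -50.82 / 52.5308 ≈ -0.967

-0.967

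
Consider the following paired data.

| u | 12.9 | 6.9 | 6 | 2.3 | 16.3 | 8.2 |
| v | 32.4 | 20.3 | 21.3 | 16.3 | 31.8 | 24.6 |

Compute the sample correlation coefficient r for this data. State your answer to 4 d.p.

0.9610

n = 6, Σu = 52.6, Σv = 146.7, Σu² = 588.24, Σv² = 3797.63, Σuv = 1443.38
nΣuv − ΣuΣv = 8660.28 − 7716.42 = 943.86
nΣu² − (Σu)² = 3529.44 − 2766.76 = 762.68; nΣv² − (Σv)² = 22785.78 − 21520.89 = 1264.89
r = 943.86 / √(762.68 × 1264.89) = 943.86 / 982.1946 ≈ 0.9610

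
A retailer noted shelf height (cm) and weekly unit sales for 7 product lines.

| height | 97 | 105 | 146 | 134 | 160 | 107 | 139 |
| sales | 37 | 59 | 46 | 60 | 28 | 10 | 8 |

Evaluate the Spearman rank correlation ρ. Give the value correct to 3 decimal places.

-0.214

Rank height: 1, 2, 6, 4, 7, 3, 5
Rank sales: 4, 6, 5, 7, 3, 2, 1
d = rank(height) − rank(sales): -3, -4, 1, -3, 4, 1, 4; Σd² = 68
ρ = 1 − 6Σd² / [n(n²−1)] = 1 − 6×68 / (7×48) = 1 − 408/336 ≈ -0.214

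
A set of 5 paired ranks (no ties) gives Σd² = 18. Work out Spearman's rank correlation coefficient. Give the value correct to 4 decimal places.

0.1000

ρ = 1 − 6Σd² / [n(n²−1)] = 1 − 6×18 / (5×24)
  = 1 − 108/120 = 1 − 0.90000 ≈ 0.1000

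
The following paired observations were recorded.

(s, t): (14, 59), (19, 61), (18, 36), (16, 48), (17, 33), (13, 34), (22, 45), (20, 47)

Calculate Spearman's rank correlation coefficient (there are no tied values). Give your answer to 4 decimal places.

0.1429

Rank s: 2, 6, 5, 3, 4, 1, 8, 7
Rank t: 7, 8, 3, 6, 1, 2, 4, 5
d = rank(s) − rank(t): -5, -2, 2, -3, 3, -1, 4, 2; Σd² = 72
ρ = 1 − 6Σd² / [n(n²−1)] = 1 − 6×72 / (8×63) = 1 − 432/504 ≈ 0.1429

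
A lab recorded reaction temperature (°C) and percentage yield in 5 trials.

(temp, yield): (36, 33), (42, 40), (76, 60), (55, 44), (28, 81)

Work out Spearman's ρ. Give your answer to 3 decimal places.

Rank temp: 2, 3, 5, 4, 1
Rank yield: 1, 2, 4, 3, 5
d = rank(temp) − rank(yield): 1, 1, 1, 1, -4; Σd² = 20
ρ = 1 − 6Σd² / [n(n²−1)] = 1 − 6×20 / (5×24) = 1 − 120/120 ≈ 0.000

0.000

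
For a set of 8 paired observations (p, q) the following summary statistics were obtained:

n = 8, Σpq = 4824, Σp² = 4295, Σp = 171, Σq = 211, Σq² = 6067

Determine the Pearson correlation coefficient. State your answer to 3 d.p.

0.554

r = (nΣpq − ΣpΣq) / √[(nΣp² − (Σp)²)(nΣq² − (Σq)²)]
Numerator: 8×4824 − 171×211 = 2511
Denominator: √[(34360 − 29241)(48536 − 44521)] = √[5119 × 4015] = 4533.5179
r = 2511 / 4533.5179 ≈ 0.554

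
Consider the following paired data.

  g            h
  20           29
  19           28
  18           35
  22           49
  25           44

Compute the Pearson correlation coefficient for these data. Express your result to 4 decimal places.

0.7015

n = 5, Σg = 104, Σh = 185, Σg² = 2194, Σh² = 7187, Σgh = 3920
nΣgh − ΣgΣh = 19600 − 19240 = 360
nΣg² − (Σg)² = 10970 − 10816 = 154; nΣh² − (Σh)² = 35935 − 34225 = 1710
r = 360 / √(154 × 1710) = 360 / 513.1666 ≈ 0.7015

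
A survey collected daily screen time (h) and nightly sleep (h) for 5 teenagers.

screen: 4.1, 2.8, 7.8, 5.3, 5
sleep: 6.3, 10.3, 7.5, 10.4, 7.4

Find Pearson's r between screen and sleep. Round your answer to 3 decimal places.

n = 5, Σx = 25, Σy = 41.9, Σx² = 138.58, Σy² = 364.95, Σxy = 205.29
nΣxy − ΣxΣy = 1026.45 − 1047.5 = -21.05
nΣx² − (Σx)² = 692.9 − 625 = 67.9; nΣy² − (Σy)² = 1824.75 − 1755.61 = 69.14
r = -21.05 / √(67.9 × 69.14) = -21.05 / 68.5172 ≈ -0.307

-0.307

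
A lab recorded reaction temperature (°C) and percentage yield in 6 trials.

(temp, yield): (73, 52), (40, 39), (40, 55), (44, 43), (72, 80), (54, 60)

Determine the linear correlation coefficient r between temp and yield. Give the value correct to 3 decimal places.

0.660

n = 6, Σx = 323, Σy = 329, Σx² = 18565, Σy² = 19099, Σxy = 18448
nΣxy − ΣxΣy = 110688 − 106267 = 4421
nΣx² − (Σx)² = 111390 − 104329 = 7061; nΣy² − (Σy)² = 114594 − 108241 = 6353
r = 4421 / √(7061 × 6353) = 4421 / 6697.6513 ≈ 0.660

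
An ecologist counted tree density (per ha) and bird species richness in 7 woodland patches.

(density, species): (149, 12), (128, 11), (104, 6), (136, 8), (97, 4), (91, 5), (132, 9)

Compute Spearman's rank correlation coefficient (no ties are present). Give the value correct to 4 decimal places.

Rank density: 7, 4, 3, 6, 2, 1, 5
Rank species: 7, 6, 3, 4, 1, 2, 5
d = rank(density) − rank(species): 0, -2, 0, 2, 1, -1, 0; Σd² = 10
ρ = 1 − 6Σd² / [n(n²−1)] = 1 − 6×10 / (7×48) = 1 − 60/336 ≈ 0.8214

0.8214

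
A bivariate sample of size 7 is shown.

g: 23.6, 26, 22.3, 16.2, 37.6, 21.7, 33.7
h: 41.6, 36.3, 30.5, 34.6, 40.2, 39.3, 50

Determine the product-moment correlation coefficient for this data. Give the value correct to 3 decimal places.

0.606

n = 7, Σg = 181.1, Σh = 272.5, Σg² = 5013.03, Σh² = 10836.19, Σgh = 7215.56
nΣgh − ΣgΣh = 50508.92 − 49349.75 = 1159.17
nΣg² − (Σg)² = 35091.21 − 32797.21 = 2294; nΣh² − (Σh)² = 75853.33 − 74256.25 = 1597.08
r = 1159.17 / √(2294 × 1597.08) = 1159.17 / 1914.0798 ≈ 0.606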